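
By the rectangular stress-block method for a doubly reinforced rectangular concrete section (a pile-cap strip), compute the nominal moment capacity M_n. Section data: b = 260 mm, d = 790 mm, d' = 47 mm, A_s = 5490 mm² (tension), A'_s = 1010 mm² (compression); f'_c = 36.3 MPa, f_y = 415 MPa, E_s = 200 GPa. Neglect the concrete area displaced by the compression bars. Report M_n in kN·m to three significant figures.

Assume both tension and compression steel yield.
Net tension couple steel: A_s − A'_s = 4480 mm².
a = (A_s − A'_s) f_y / (0.85 f'_c b) = 1859200/(0.85 × 36.3 × 260) = 231.75 mm.
c = a/β₁ = 231.75/0.791 = 292.98 mm; ε'_s = 0.003(c − d')/c = 0.0025 ≥ f_y/E_s = 0.0021, so compression steel does yield.
M_n = (A_s − A'_s) f_y (d − a/2) + A'_s f_y (d − d') = [1859200 × (790 − 115.875) + 419150 × (790 − 47)] × 10⁻⁶ = 1253.33 + 311.43 = 1564.76 kN·m.

M_n ≈ 1560 kN·m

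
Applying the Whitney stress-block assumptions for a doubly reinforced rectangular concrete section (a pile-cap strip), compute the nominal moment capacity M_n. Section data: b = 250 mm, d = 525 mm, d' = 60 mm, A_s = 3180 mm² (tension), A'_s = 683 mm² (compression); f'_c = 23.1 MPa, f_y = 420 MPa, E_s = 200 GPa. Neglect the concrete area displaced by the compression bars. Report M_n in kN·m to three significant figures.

M_n ≈ 572 kN·m

Assume both tension and compression steel yield.
Net tension couple steel: A_s − A'_s = 2497 mm².
a = (A_s − A'_s) f_y / (0.85 f'_c b) = 1048740/(0.85 × 23.1 × 250) = 213.65 mm.
c = a/β₁ = 213.65/0.85 = 251.35 mm; ε'_s = 0.003(c − d')/c = 0.0023 ≥ f_y/E_s = 0.0021, so compression steel does yield.
M_n = (A_s − A'_s) f_y (d − a/2) + A'_s f_y (d − d') = [1048740 × (525 − 106.825) + 286860 × (525 − 60)] × 10⁻⁶ = 438.56 + 133.39 = 571.95 kN·m.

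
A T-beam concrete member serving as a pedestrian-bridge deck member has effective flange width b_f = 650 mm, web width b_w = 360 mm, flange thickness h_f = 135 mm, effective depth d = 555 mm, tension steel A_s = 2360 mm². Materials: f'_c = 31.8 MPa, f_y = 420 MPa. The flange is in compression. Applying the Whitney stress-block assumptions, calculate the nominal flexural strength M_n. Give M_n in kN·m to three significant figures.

Tension: T = A_s f_y = 2360 × 420 = 991200 N.
Try a within the flange: a = T/(0.85 f'_c b_f) = 991200/(0.85 × 31.8 × 650) = 56.42 mm.
Since a = 56.42 ≤ h_f = 135 mm, the stress block lies entirely in the flange; analyse as a rectangular beam of width b_f.
M_n = T(d − a/2) = 991200 × (555 − 28.21) = 522.15 × 10⁶ N·mm.
M_n = 522.15 kN·m.

M_n ≈ 522 kN·m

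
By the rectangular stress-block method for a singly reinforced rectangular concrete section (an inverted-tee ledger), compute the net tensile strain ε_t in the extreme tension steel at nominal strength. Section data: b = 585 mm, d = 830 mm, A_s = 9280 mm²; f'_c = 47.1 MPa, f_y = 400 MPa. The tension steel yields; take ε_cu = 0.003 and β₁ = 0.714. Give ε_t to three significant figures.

a = A_s f_y/(0.85 f'_c b) = 158.49 mm.
β₁ = 0.714, so c = a/β₁ = 158.49/0.714 = 221.97 mm.
From the linear strain diagram with ε_cu = 0.003: ε_t = 0.003 (d − c)/c = 0.003 × (830 − 221.97)/221.97 = 0.00822.
Since ε_t ≥ 0.005, the section is tension-controlled.

ε_t ≈ 0.00822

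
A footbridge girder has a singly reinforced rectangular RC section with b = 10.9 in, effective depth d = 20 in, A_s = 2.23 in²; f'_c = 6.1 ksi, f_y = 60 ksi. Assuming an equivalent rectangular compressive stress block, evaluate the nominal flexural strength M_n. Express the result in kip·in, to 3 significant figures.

M_n ≈ 2520 kip·in

T = A_s f_y = 2.23 × 60 = 133.8 kips.
a = T/(0.85 f'_c b) = 133.8/(0.85 × 6.1 × 10.9) = 2.367 in.
M_n = T(d − a/2) = 133.8 × (20 − 1.1835) = 2517.6 kip·in.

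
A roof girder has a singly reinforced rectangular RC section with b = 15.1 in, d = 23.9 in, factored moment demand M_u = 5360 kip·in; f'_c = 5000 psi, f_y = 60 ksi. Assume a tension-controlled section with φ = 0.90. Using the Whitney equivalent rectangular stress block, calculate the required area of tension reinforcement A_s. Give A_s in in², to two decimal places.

A_s ≈ 4.56 in²

M_n = M_u/φ = 5360/0.90 = 5955.56 kip·in.
From M_n = 0.85 f'_c a b (d − a/2):
a = d − √(d² − 2M_n/(0.85 f'_c b)) = 23.9 − √(23.9² − 2 × 5955.56/(0.85 × 5 × 15.1)) = 4.263 in.
A_s = 0.85 f'_c a b / f_y = 0.85 × 5 × 4.263 × 15.1 / 60 = 4.560 in².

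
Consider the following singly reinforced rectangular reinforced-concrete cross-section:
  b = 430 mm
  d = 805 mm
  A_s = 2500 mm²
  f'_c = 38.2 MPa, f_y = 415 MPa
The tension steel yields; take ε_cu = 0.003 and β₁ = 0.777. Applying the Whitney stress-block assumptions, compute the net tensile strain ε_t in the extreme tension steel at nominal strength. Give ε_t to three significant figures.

ε_t ≈ 0.0223

a = A_s f_y/(0.85 f'_c b) = 74.31 mm.
β₁ = 0.777, so c = a/β₁ = 74.31/0.777 = 95.64 mm.
From the linear strain diagram with ε_cu = 0.003: ε_t = 0.003 (d − c)/c = 0.003 × (805 − 95.64)/95.64 = 0.0223.
Since ε_t ≥ 0.005, the section is tension-controlled.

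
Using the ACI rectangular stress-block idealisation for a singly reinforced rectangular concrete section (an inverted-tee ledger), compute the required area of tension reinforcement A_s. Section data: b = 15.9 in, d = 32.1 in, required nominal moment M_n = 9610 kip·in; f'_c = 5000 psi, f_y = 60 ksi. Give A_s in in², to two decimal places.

From M_n = 0.85 f'_c a b (d − a/2):
a = d − √(d² − 2M_n/(0.85 f'_c b)) = 32.1 − √(32.1² − 2 × 9610/(0.85 × 5 × 15.9)) = 4.787 in.
A_s = 0.85 f'_c a b / f_y = 0.85 × 5 × 4.787 × 15.9 / 60 = 5.391 in².

A_s ≈ 5.39 in²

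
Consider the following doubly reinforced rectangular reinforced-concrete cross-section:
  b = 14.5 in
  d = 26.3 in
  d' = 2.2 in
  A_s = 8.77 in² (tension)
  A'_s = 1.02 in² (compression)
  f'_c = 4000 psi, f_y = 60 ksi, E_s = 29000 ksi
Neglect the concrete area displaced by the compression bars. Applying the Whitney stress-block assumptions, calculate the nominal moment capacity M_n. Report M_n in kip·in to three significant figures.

Assume both steels yield.
a = (A_s − A'_s) f_y/(0.85 f'_c b) = (8.77 − 1.02) × 60/(0.85 × 4 × 14.5) = 9.432 in.
c = a/β₁ = 9.432/0.85 = 11.096 in; ε'_s = 0.003(c − d')/c = 0.0024 ≥ ε_y = 0.0021, so the compression steel yields.
M_n = (A_s − A'_s) f_y (d − a/2) + A'_s f_y (d − d') = 465 × (26.3 − 4.716) + 61.2 × (26.3 − 2.2) = 10036.6 + 1474.9 = 11511.5 kip·in.

M_n ≈ 11500 kip·in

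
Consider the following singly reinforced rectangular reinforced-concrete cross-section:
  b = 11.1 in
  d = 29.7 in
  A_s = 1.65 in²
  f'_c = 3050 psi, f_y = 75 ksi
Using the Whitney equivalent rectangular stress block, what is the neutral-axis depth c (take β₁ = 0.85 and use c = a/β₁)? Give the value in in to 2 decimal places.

T = A_s f_y = 1.65 × 75 = 123.75 kips.
a = T/(0.85 f'_c b) = 123.75/(0.85 × 3.05 × 11.1) = 4.3003 in.
With β₁ = 0.85, c = a/β₁ = 4.3003/0.85 = 5.06 in.

c ≈ 5.06 in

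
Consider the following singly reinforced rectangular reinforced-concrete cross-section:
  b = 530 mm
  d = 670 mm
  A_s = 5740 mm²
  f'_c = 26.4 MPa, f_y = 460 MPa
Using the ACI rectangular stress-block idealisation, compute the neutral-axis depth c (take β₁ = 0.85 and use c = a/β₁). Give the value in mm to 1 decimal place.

T = A_s f_y = 5740 × 460 = 2640400 N = 2640.4 kN.
Setting C = 0.85 f'_c a b equal to T: a = 2640400/(0.85 × 26.4 × 530) = 222.009 mm.
With β₁ = 0.85, c = a/β₁ = 222.009/0.85 = 261.2 mm.

c ≈ 261.2 mm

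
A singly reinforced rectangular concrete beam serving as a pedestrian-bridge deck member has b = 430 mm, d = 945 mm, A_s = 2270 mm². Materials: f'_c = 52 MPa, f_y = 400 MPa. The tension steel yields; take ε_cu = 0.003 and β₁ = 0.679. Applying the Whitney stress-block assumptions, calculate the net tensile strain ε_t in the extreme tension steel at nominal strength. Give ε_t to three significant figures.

a = A_s f_y/(0.85 f'_c b) = 47.77 mm.
β₁ = 0.679, so c = a/β₁ = 47.77/0.679 = 70.35 mm.
From the linear strain diagram with ε_cu = 0.003: ε_t = 0.003 (d − c)/c = 0.003 × (945 − 70.35)/70.35 = 0.0373.
Since ε_t ≥ 0.005, the section is tension-controlled.

ε_t ≈ 0.0373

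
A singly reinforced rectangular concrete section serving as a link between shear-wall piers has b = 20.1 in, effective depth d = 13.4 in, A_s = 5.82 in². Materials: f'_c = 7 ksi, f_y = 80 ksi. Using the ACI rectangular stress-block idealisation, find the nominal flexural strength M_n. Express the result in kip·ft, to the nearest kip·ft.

M_n ≈ 444 kip·ft

T = A_s f_y = 5.82 × 80 = 465.6 kips.
a = T/(0.85 f'_c b) = 465.6/(0.85 × 7 × 20.1) = 3.893 in.
M_n = T(d − a/2) = 465.6 × (13.4 − 1.9465) = 5332.7 kip·in = 5332.7/12 = 444.39 kip·ft.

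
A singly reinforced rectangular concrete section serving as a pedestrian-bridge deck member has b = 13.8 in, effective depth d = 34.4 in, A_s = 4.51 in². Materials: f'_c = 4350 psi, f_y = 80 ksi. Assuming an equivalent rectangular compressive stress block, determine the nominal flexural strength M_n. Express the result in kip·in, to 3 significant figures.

M_n ≈ 11100 kip·in

T = A_s f_y = 4.51 × 80 = 360.8 kips.
a = T/(0.85 f'_c b) = 360.8/(0.85 × 4.35 × 13.8) = 7.071 in.
M_n = T(d − a/2) = 360.8 × (34.4 − 3.5355) = 11135.9 kip·in.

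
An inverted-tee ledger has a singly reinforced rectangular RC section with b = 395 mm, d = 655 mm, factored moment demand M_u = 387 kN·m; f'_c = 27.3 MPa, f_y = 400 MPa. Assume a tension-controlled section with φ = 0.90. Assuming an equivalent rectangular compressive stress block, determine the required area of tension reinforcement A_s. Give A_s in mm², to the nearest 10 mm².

A_s ≈ 1740 mm²

M_n = M_u/φ = 387/0.90 = 430 kN·m.
With M_n = 0.85 f'_c a b (d − a/2), solve the quadratic for a:
a = d − √(d² − 2M_n/(0.85 f'_c b)) = 655 − √(655² − 2 × 430×10⁶/(0.85 × 27.3 × 395)) = 76.04 mm.
A_s = 0.85 f'_c a b / f_y = 0.85 × 27.3 × 76.04 × 395 / 400 = 1742.5 mm².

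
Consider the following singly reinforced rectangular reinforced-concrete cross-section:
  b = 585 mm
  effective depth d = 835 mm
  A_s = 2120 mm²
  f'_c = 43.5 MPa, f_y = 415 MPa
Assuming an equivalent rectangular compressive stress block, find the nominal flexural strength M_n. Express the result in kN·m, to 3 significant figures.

M_n ≈ 717 kN·m

T = A_s f_y = 2120 × 415 = 879800 N = 879.8 kN.
From C = T: a = T/(0.85 f'_c b) = 879800/(0.85 × 43.5 × 585) = 40.67 mm.
M_n = T(d − a/2) = 879.8 kN × (835 − 20.335) mm = 716.74 kN·m.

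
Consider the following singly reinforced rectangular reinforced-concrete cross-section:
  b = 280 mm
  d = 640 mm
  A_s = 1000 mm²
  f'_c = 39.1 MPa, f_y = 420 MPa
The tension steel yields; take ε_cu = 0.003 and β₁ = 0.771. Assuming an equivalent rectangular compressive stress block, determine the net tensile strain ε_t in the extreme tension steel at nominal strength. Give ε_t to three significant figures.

a = A_s f_y/(0.85 f'_c b) = 45.13 mm.
β₁ = 0.771, so c = a/β₁ = 45.13/0.771 = 58.53 mm.
From the linear strain diagram with ε_cu = 0.003: ε_t = 0.003 (d − c)/c = 0.003 × (640 − 58.53)/58.53 = 0.0298.
Since ε_t ≥ 0.005, the section is tension-controlled.

ε_t ≈ 0.0298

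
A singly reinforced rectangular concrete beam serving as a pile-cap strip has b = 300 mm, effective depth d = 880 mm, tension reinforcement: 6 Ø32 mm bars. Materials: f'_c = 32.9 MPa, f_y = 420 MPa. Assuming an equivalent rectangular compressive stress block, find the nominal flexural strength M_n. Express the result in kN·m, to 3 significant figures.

M_n ≈ 1540 kN·m

A_s = 6 × 804 = 4824 mm².
T = A_s f_y = 4824 × 420 = 2026080 N = 2026.08 kN.
From C = T: a = T/(0.85 f'_c b) = 2026080/(0.85 × 32.9 × 300) = 241.50 mm.
M_n = T(d − a/2) = 2026.08 kN × (880 − 120.75) mm = 1538.30 kN·m.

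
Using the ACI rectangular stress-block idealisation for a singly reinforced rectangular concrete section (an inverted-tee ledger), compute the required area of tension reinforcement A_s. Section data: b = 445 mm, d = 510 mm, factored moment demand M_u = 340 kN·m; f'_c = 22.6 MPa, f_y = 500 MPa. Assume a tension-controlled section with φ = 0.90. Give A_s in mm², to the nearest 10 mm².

M_n = M_u/φ = 340/0.90 = 377.778 kN·m.
With M_n = 0.85 f'_c a b (d − a/2), solve the quadratic for a:
a = d − √(d² − 2M_n/(0.85 f'_c b)) = 510 − √(510² − 2 × 377.778×10⁶/(0.85 × 22.6 × 445)) = 95.62 mm.
A_s = 0.85 f'_c a b / f_y = 0.85 × 22.6 × 95.62 × 445 / 500 = 1634.8 mm².

A_s ≈ 1630 mm²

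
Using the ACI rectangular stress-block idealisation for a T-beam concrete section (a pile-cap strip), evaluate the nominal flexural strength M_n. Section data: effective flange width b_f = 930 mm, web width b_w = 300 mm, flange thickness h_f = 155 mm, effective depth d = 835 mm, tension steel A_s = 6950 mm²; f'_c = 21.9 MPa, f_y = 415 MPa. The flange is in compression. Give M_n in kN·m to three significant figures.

Tension: T = A_s f_y = 6950 × 415 = 2884250 N.
Try a within the flange: a = T/(0.85 f'_c b_f) = 2884250/(0.85 × 21.9 × 930) = 166.60 mm.
a = 166.60 > h_f = 155 mm: the block extends into the web. Split into flange-overhang and web parts.
C_f = 0.85 f'_c (b_f − b_w) h_f = 0.85 × 21.9 × (930 − 300) × 155 = 1817755 N.
Remaining web compression depth: a_w = (T − C_f)/(0.85 f'_c b_w) = (2884250 − 1817755)/(0.85 × 21.9 × 300) = 190.97 mm.
M_n = C_f(d − h_f/2) + (T − C_f)(d − a_w/2) = 1817755 × (835 − 77.5) + 1066495 × (835 − 95.485) = 1376.95 + 788.69 = 2165.64 × 10⁶ N·mm.
M_n = 2165.64 kN·m.

M_n ≈ 2170 kN·m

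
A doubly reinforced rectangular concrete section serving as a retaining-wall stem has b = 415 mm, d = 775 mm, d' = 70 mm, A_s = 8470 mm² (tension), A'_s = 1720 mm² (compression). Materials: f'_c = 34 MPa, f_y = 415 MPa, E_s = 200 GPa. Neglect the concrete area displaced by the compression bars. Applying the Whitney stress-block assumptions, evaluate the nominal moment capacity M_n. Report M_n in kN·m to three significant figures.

Assume both tension and compression steel yield.
Net tension couple steel: A_s − A'_s = 6750 mm².
a = (A_s − A'_s) f_y / (0.85 f'_c b) = 2801250/(0.85 × 34 × 415) = 233.56 mm.
c = a/β₁ = 233.56/0.807 = 289.42 mm; ε'_s = 0.003(c − d')/c = 0.0023 ≥ f_y/E_s = 0.0021, so compression steel does yield.
M_n = (A_s − A'_s) f_y (d − a/2) + A'_s f_y (d − d') = [2801250 × (775 − 116.78) + 713800 × (775 − 70)] × 10⁻⁶ = 1843.84 + 503.23 = 2347.07 kN·m.

M_n ≈ 2350 kN·m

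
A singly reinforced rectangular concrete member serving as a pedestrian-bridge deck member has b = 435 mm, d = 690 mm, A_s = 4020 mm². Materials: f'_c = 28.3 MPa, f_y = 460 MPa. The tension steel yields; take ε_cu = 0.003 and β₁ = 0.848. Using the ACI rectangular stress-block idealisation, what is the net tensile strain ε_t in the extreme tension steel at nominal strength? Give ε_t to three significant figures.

ε_t ≈ 0.00693

a = A_s f_y/(0.85 f'_c b) = 176.72 mm.
β₁ = 0.848, so c = a/β₁ = 176.72/0.848 = 208.40 mm.
From the linear strain diagram with ε_cu = 0.003: ε_t = 0.003 (d − c)/c = 0.003 × (690 − 208.40)/208.40 = 0.00693.
Since ε_t ≥ 0.005, the section is tension-controlled.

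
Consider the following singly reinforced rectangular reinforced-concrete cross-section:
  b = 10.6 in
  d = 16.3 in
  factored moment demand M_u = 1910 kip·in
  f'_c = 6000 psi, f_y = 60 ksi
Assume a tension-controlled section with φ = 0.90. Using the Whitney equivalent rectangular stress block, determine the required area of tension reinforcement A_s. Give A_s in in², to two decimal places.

A_s ≈ 2.36 in²

M_n = M_u/φ = 1910/0.90 = 2122.22 kip·in.
From M_n = 0.85 f'_c a b (d − a/2):
a = d − √(d² − 2M_n/(0.85 f'_c b)) = 16.3 − √(16.3² − 2 × 2122.22/(0.85 × 6 × 10.6)) = 2.619 in.
A_s = 0.85 f'_c a b / f_y = 0.85 × 6 × 2.619 × 10.6 / 60 = 2.360 in².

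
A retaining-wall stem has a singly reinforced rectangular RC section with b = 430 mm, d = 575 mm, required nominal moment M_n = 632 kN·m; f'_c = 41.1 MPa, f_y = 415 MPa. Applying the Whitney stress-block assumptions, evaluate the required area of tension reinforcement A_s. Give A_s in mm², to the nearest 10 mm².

With M_n = 0.85 f'_c a b (d − a/2), solve the quadratic for a:
a = d − √(d² − 2M_n/(0.85 f'_c b)) = 575 − √(575² − 2 × 632×10⁶/(0.85 × 41.1 × 430)) = 78.53 mm.
A_s = 0.85 f'_c a b / f_y = 0.85 × 41.1 × 78.53 × 430 / 415 = 2842.6 mm².

A_s ≈ 2840 mm²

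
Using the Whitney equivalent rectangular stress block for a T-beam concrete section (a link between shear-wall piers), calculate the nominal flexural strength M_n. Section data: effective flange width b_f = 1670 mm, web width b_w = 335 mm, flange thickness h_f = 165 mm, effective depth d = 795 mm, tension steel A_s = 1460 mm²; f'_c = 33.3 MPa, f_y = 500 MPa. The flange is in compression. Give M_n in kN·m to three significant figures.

M_n ≈ 575 kN·m

Tension: T = A_s f_y = 1460 × 500 = 730000 N.
Try a within the flange: a = T/(0.85 f'_c b_f) = 730000/(0.85 × 33.3 × 1670) = 15.44 mm.
Since a = 15.44 ≤ h_f = 165 mm, the stress block lies entirely in the flange; analyse as a rectangular beam of width b_f.
M_n = T(d − a/2) = 730000 × (795 − 7.72) = 574.71 × 10⁶ N·mm.
M_n = 574.71 kN·m.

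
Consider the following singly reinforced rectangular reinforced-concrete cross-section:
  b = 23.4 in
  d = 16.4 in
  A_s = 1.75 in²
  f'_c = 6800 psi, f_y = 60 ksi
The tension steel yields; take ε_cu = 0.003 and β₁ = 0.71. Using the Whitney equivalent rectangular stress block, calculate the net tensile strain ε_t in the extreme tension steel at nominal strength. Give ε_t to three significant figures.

a = A_s f_y/(0.85 f'_c b) = 0.776 in.
β₁ = 0.71, so c = a/β₁ = 0.776/0.71 = 1.093 in.
From the linear strain diagram with ε_cu = 0.003: ε_t = 0.003 (d − c)/c = 0.003 × (16.4 − 1.093)/1.093 = 0.0420.
Since ε_t ≥ 0.005, the section is tension-controlled.

ε_t ≈ 0.0420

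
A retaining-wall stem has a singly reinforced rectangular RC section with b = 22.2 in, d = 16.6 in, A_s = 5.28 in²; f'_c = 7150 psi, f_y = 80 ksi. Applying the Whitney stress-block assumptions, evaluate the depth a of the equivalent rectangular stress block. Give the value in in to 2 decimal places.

T = A_s f_y = 5.28 × 80 = 422.4 kips.
a = T/(0.85 f'_c b) = 422.4/(0.85 × 7.15 × 22.2) = 3.13 in.

a ≈ 3.13 in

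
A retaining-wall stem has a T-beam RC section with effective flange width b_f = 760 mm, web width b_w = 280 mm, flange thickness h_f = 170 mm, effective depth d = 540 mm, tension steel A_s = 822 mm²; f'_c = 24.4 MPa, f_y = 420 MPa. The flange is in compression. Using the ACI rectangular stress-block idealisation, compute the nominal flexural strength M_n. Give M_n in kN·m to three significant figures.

Tension: T = A_s f_y = 822 × 420 = 345240 N.
Try a within the flange: a = T/(0.85 f'_c b_f) = 345240/(0.85 × 24.4 × 760) = 21.90 mm.
Since a = 21.90 ≤ h_f = 170 mm, the stress block lies entirely in the flange; analyse as a rectangular beam of width b_f.
M_n = T(d − a/2) = 345240 × (540 − 10.95) = 182.65 × 10⁶ N·mm.
M_n = 182.65 kN·m.

M_n ≈ 183 kN·m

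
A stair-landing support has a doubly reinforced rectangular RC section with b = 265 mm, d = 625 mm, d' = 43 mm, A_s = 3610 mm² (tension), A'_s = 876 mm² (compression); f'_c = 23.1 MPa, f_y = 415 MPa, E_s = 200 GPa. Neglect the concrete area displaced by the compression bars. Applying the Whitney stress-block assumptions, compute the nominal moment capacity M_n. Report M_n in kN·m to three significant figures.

Assume both tension and compression steel yield.
Net tension couple steel: A_s − A'_s = 2734 mm².
a = (A_s − A'_s) f_y / (0.85 f'_c b) = 1134610/(0.85 × 23.1 × 265) = 218.06 mm.
c = a/β₁ = 218.06/0.85 = 256.54 mm; ε'_s = 0.003(c − d')/c = 0.0025 ≥ f_y/E_s = 0.0021, so compression steel does yield.
M_n = (A_s − A'_s) f_y (d − a/2) + A'_s f_y (d − d') = [1134610 × (625 − 109.03) + 363540 × (625 − 43)] × 10⁻⁶ = 585.42 + 211.58 = 797.00 kN·m.

M_n ≈ 797 kN·m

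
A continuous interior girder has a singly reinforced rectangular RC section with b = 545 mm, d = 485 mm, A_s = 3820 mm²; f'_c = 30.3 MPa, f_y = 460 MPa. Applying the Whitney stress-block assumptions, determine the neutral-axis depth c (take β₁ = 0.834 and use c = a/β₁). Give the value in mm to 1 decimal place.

c ≈ 150.1 mm

T = A_s f_y = 3820 × 460 = 1757200 N = 1757.2 kN.
Setting C = 0.85 f'_c a b equal to T: a = 1757200/(0.85 × 30.3 × 545) = 125.188 mm.
With β₁ = 0.834, c = a/β₁ = 125.188/0.834 = 150.1 mm.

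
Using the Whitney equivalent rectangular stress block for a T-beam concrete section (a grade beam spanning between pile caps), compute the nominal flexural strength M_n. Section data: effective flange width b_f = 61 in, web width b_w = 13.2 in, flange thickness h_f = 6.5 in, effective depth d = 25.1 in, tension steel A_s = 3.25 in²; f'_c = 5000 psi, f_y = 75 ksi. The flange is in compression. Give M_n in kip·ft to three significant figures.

M_n ≈ 500 kip·ft

Tension: T = A_s f_y = 3.25 × 75 = 243.75 kips.
Try a within the flange: a = T/(0.85 f'_c b_f) = 243.75/(0.85 × 5 × 61) = 0.940 in.
Since a = 0.940 ≤ h_f = 6.5 in, the stress block lies entirely in the flange; analyse as a rectangular beam of width b_f.
M_n = T(d − a/2) = 243.75 × (25.1 − 0.47) = 6003.6 kip·in.
M_n = 6003.6/12 = 500.30 kip·ft.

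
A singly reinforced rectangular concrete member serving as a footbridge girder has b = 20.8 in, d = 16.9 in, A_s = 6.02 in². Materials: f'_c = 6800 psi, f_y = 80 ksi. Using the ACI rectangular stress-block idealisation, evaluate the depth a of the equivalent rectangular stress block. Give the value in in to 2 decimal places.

T = A_s f_y = 6.02 × 80 = 481.6 kips.
a = T/(0.85 f'_c b) = 481.6/(0.85 × 6.8 × 20.8) = 4.01 in.

a ≈ 4.01 in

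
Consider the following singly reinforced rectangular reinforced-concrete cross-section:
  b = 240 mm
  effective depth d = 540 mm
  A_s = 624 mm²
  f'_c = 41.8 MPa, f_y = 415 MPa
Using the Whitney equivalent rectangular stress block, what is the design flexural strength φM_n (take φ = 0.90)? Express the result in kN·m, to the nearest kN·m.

T = A_s f_y = 624 × 415 = 258960 N = 258.96 kN.
From C = T: a = T/(0.85 f'_c b) = 258960/(0.85 × 41.8 × 240) = 30.37 mm.
M_n = T(d − a/2) = 258.96 kN × (540 − 15.185) mm = 135.91 kN·m.
φM_n = 0.90 × 135.91 = 122.32 kN·m.

φM_n ≈ 122 kN·m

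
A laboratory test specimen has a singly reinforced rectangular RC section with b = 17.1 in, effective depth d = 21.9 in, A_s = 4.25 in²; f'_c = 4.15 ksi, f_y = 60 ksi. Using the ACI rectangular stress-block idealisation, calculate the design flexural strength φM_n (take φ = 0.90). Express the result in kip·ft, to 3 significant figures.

T = A_s f_y = 4.25 × 60 = 255 kips.
a = T/(0.85 f'_c b) = 255/(0.85 × 4.15 × 17.1) = 4.227 in.
M_n = T(d − a/2) = 255 × (21.9 − 2.1135) = 5045.6 kip·in = 5045.6/12 = 420.47 kip·ft.
φM_n = 0.90 × 420.47 = 378.42 kip·ft.

φM_n ≈ 378 kip·ft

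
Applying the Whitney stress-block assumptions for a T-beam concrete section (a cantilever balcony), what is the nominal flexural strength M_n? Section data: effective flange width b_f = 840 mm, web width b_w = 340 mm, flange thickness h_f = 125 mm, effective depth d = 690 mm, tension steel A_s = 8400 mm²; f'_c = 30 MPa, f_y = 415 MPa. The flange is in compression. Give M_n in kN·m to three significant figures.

M_n ≈ 2100 kN·m

Tension: T = A_s f_y = 8400 × 415 = 3486000 N.
Try a within the flange: a = T/(0.85 f'_c b_f) = 3486000/(0.85 × 30 × 840) = 162.75 mm.
a = 162.75 > h_f = 125 mm: the block extends into the web. Split into flange-overhang and web parts.
C_f = 0.85 f'_c (b_f − b_w) h_f = 0.85 × 30 × (840 − 340) × 125 = 1593750 N.
Remaining web compression depth: a_w = (T − C_f)/(0.85 f'_c b_w) = (3486000 − 1593750)/(0.85 × 30 × 340) = 218.25 mm.
M_n = C_f(d − h_f/2) + (T − C_f)(d − a_w/2) = 1593750 × (690 − 62.5) + 1892250 × (690 − 109.125) = 1000.08 + 1099.16 = 2099.24 × 10⁶ N·mm.
M_n = 2099.24 kN·m.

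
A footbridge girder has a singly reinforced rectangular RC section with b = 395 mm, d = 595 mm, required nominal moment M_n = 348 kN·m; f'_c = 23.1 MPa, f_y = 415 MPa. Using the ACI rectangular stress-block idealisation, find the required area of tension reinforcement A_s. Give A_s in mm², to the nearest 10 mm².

With M_n = 0.85 f'_c a b (d − a/2), solve the quadratic for a:
a = d − √(d² − 2M_n/(0.85 f'_c b)) = 595 − √(595² − 2 × 348×10⁶/(0.85 × 23.1 × 395)) = 80.91 mm.
A_s = 0.85 f'_c a b / f_y = 0.85 × 23.1 × 80.91 × 395 / 415 = 1512.1 mm².

A_s ≈ 1510 mm²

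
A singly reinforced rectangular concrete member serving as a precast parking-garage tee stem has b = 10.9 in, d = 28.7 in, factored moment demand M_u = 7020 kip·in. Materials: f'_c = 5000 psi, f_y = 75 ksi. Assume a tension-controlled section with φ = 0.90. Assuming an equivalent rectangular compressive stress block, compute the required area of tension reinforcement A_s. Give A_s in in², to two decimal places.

A_s ≈ 4.10 in²

M_n = M_u/φ = 7020/0.90 = 7800 kip·in.
From M_n = 0.85 f'_c a b (d − a/2):
a = d − √(d² − 2M_n/(0.85 f'_c b)) = 28.7 − √(28.7² − 2 × 7800/(0.85 × 5 × 10.9)) = 6.633 in.
A_s = 0.85 f'_c a b / f_y = 0.85 × 5 × 6.633 × 10.9 / 75 = 4.097 in².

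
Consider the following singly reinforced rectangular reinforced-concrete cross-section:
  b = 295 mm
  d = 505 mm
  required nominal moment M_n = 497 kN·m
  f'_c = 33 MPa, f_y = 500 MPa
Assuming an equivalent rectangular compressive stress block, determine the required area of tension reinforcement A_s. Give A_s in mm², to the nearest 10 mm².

With M_n = 0.85 f'_c a b (d − a/2), solve the quadratic for a:
a = d − √(d² − 2M_n/(0.85 f'_c b)) = 505 − √(505² − 2 × 497×10⁶/(0.85 × 33 × 295)) = 137.71 mm.
A_s = 0.85 f'_c a b / f_y = 0.85 × 33 × 137.71 × 295 / 500 = 2279.0 mm².

A_s ≈ 2280 mm²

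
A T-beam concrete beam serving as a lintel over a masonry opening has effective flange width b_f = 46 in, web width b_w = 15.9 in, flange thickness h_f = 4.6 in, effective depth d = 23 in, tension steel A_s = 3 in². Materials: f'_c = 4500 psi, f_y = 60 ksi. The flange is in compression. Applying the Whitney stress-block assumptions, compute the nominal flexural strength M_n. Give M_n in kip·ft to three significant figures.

Tension: T = A_s f_y = 3 × 60 = 180 kips.
Try a within the flange: a = T/(0.85 f'_c b_f) = 180/(0.85 × 4.5 × 46) = 1.023 in.
Since a = 1.023 ≤ h_f = 4.6 in, the stress block lies entirely in the flange; analyse as a rectangular beam of width b_f.
M_n = T(d − a/2) = 180 × (23 − 0.5115) = 4047.9 kip·in.
M_n = 4047.9/12 = 337.33 kip·ft.

M_n ≈ 337 kip·ft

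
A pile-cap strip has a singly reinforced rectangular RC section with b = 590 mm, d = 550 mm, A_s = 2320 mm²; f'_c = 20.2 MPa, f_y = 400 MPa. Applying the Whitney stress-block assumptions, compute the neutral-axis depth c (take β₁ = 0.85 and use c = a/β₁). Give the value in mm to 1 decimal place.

T = A_s f_y = 2320 × 400 = 928000 N = 928 kN.
Setting C = 0.85 f'_c a b equal to T: a = 928000/(0.85 × 20.2 × 590) = 91.606 mm.
With β₁ = 0.85, c = a/β₁ = 91.606/0.85 = 107.8 mm.

c ≈ 107.8 mm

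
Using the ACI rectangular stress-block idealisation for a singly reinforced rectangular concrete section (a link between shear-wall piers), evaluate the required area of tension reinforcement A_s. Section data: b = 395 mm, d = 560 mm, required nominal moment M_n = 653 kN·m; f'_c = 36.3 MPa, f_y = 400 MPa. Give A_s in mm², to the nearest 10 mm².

With M_n = 0.85 f'_c a b (d − a/2), solve the quadratic for a:
a = d − √(d² − 2M_n/(0.85 f'_c b)) = 560 − √(560² − 2 × 653×10⁶/(0.85 × 36.3 × 395)) = 105.64 mm.
A_s = 0.85 f'_c a b / f_y = 0.85 × 36.3 × 105.64 × 395 / 400 = 3218.8 mm².

A_s ≈ 3220 mm²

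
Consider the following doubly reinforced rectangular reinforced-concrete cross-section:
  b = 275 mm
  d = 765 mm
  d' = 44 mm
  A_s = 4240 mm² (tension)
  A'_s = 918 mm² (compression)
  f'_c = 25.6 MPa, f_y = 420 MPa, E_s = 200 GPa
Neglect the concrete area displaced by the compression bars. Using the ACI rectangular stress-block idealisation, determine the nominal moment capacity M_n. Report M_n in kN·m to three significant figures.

M_n ≈ 1180 kN·m

Assume both tension and compression steel yield.
Net tension couple steel: A_s − A'_s = 3322 mm².
a = (A_s − A'_s) f_y / (0.85 f'_c b) = 1395240/(0.85 × 25.6 × 275) = 233.16 mm.
c = a/β₁ = 233.16/0.85 = 274.31 mm; ε'_s = 0.003(c − d')/c = 0.0025 ≥ f_y/E_s = 0.0021, so compression steel does yield.
M_n = (A_s − A'_s) f_y (d − a/2) + A'_s f_y (d − d') = [1395240 × (765 − 116.58) + 385560 × (765 − 44)] × 10⁻⁶ = 904.70 + 277.99 = 1182.69 kN·m.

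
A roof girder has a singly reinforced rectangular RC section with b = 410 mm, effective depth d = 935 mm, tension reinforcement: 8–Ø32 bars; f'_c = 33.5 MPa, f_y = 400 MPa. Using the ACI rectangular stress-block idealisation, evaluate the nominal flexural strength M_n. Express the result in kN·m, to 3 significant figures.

M_n ≈ 2120 kN·m

A_s = 8 × 804 = 6432 mm².
T = A_s f_y = 6432 × 400 = 2572800 N = 2572.8 kN.
From C = T: a = T/(0.85 f'_c b) = 2572800/(0.85 × 33.5 × 410) = 220.37 mm.
M_n = T(d − a/2) = 2572.8 kN × (935 − 110.185) mm = 2122.08 kN·m.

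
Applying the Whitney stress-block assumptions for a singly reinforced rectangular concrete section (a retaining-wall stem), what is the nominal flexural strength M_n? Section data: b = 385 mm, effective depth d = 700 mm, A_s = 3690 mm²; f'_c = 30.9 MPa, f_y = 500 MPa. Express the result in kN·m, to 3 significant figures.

T = A_s f_y = 3690 × 500 = 1845000 N = 1845 kN.
From C = T: a = T/(0.85 f'_c b) = 1845000/(0.85 × 30.9 × 385) = 182.46 mm.
M_n = T(d − a/2) = 1845 kN × (700 − 91.23) mm = 1123.18 kN·m.

M_n ≈ 1120 kN·m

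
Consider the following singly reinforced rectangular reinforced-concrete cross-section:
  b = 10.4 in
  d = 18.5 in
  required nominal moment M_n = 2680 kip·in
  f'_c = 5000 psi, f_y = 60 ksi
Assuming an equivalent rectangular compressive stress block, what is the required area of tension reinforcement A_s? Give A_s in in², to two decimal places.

From M_n = 0.85 f'_c a b (d − a/2):
a = d − √(d² − 2M_n/(0.85 f'_c b)) = 18.5 − √(18.5² − 2 × 2680/(0.85 × 5 × 10.4)) = 3.635 in.
A_s = 0.85 f'_c a b / f_y = 0.85 × 5 × 3.635 × 10.4 / 60 = 2.678 in².

A_s ≈ 2.68 in²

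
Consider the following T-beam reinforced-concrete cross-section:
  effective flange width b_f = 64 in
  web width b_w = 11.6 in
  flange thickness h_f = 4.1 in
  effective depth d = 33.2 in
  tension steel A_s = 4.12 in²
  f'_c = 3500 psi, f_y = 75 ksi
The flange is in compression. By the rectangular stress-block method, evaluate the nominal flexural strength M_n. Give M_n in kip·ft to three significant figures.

Tension: T = A_s f_y = 4.12 × 75 = 309 kips.
Try a within the flange: a = T/(0.85 f'_c b_f) = 309/(0.85 × 3.5 × 64) = 1.623 in.
Since a = 1.623 ≤ h_f = 4.1 in, the stress block lies entirely in the flange; analyse as a rectangular beam of width b_f.
M_n = T(d − a/2) = 309 × (33.2 − 0.8115) = 10008.0 kip·in.
M_n = 10008.0/12 = 834.00 kip·ft.

M_n ≈ 834 kip·ft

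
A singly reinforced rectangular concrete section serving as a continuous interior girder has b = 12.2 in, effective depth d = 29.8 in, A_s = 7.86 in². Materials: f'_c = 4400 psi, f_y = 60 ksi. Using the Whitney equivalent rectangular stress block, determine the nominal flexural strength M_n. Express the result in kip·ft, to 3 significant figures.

M_n ≈ 968 kip·ft

T = A_s f_y = 7.86 × 60 = 471.6 kips.
a = T/(0.85 f'_c b) = 471.6/(0.85 × 4.4 × 12.2) = 10.336 in.
M_n = T(d − a/2) = 471.6 × (29.8 − 5.168) = 11616.5 kip·in = 11616.5/12 = 968.04 kip·ft.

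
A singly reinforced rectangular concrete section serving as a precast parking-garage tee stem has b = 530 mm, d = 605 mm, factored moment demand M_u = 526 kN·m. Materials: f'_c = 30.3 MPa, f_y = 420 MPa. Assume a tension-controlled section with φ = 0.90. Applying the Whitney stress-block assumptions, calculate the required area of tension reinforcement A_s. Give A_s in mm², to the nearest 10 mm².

M_n = M_u/φ = 526/0.90 = 584.444 kN·m.
With M_n = 0.85 f'_c a b (d − a/2), solve the quadratic for a:
a = d − √(d² − 2M_n/(0.85 f'_c b)) = 605 − √(605² − 2 × 584.444×10⁶/(0.85 × 30.3 × 530)) = 75.48 mm.
A_s = 0.85 f'_c a b / f_y = 0.85 × 30.3 × 75.48 × 530 / 420 = 2453.1 mm².

A_s ≈ 2450 mm²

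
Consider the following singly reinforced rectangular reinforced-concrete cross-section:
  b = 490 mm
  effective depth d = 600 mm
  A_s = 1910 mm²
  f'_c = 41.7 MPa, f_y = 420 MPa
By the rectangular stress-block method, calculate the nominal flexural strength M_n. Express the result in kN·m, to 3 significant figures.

T = A_s f_y = 1910 × 420 = 802200 N = 802.2 kN.
From C = T: a = T/(0.85 f'_c b) = 802200/(0.85 × 41.7 × 490) = 46.19 mm.
M_n = T(d − a/2) = 802.2 kN × (600 − 23.095) mm = 462.79 kN·m.

M_n ≈ 463 kN·m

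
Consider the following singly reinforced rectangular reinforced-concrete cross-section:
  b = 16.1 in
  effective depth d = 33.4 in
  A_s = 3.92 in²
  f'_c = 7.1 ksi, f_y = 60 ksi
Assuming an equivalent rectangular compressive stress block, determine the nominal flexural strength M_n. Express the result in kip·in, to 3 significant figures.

M_n ≈ 7570 kip·in

T = A_s f_y = 3.92 × 60 = 235.2 kips.
a = T/(0.85 f'_c b) = 235.2/(0.85 × 7.1 × 16.1) = 2.421 in.
M_n = T(d − a/2) = 235.2 × (33.4 − 1.2105) = 7571.0 kip·in.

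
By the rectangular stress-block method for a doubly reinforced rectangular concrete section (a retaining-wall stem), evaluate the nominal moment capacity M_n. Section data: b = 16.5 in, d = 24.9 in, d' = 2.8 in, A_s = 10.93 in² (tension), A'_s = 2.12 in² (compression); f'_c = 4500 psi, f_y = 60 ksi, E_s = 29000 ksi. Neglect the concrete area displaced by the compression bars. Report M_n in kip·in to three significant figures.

Assume both steels yield.
a = (A_s − A'_s) f_y/(0.85 f'_c b) = (10.93 − 2.12) × 60/(0.85 × 4.5 × 16.5) = 8.376 in.
c = a/β₁ = 8.376/0.825 = 10.153 in; ε'_s = 0.003(c − d')/c = 0.0022 ≥ ε_y = 0.0021, so the compression steel yields.
M_n = (A_s − A'_s) f_y (d − a/2) + A'_s f_y (d − d') = 528.6 × (24.9 − 4.188) + 127.2 × (24.9 − 2.8) = 10948.4 + 2811.1 = 13759.5 kip·in.

M_n ≈ 13800 kip·in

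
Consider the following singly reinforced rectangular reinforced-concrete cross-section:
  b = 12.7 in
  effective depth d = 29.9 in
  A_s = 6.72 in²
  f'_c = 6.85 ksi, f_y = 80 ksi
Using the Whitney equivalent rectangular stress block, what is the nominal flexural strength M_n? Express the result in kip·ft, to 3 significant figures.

M_n ≈ 1180 kip·ft

T = A_s f_y = 6.72 × 80 = 537.6 kips.
a = T/(0.85 f'_c b) = 537.6/(0.85 × 6.85 × 12.7) = 7.270 in.
M_n = T(d − a/2) = 537.6 × (29.9 − 3.635) = 14120.1 kip·in = 14120.1/12 = 1176.68 kip·ft.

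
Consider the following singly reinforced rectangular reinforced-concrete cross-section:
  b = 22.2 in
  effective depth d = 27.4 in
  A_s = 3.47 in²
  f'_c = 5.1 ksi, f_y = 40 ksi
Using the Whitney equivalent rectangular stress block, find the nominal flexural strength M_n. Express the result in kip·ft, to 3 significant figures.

M_n ≈ 309 kip·ft

T = A_s f_y = 3.47 × 40 = 138.8 kips.
a = T/(0.85 f'_c b) = 138.8/(0.85 × 5.1 × 22.2) = 1.442 in.
M_n = T(d − a/2) = 138.8 × (27.4 − 0.721) = 3703.0 kip·in = 3703.0/12 = 308.58 kip·ft.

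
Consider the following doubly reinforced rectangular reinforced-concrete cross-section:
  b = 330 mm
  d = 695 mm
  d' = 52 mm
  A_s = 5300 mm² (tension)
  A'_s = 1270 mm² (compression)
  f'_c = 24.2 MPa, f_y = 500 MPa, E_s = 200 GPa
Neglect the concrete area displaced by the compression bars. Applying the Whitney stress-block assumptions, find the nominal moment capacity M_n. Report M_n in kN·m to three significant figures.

M_n ≈ 1510 kN·m

Assume both tension and compression steel yield.
Net tension couple steel: A_s − A'_s = 4030 mm².
a = (A_s − A'_s) f_y / (0.85 f'_c b) = 2015000/(0.85 × 24.2 × 330) = 296.84 mm.
c = a/β₁ = 296.84/0.85 = 349.22 mm; ε'_s = 0.003(c − d')/c = 0.0026 ≥ f_y/E_s = 0.0025, so compression steel does yield.
M_n = (A_s − A'_s) f_y (d − a/2) + A'_s f_y (d − d') = [2015000 × (695 − 148.42) + 635000 × (695 − 52)] × 10⁻⁶ = 1101.36 + 408.31 = 1509.67 kN·m.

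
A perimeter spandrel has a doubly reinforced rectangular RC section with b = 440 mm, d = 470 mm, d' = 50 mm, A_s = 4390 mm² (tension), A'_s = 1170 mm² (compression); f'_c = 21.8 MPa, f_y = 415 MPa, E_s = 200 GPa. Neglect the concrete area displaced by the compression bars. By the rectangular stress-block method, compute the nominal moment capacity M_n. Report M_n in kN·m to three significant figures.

Assume both tension and compression steel yield.
Net tension couple steel: A_s − A'_s = 3220 mm².
a = (A_s − A'_s) f_y / (0.85 f'_c b) = 1336300/(0.85 × 21.8 × 440) = 163.90 mm.
c = a/β₁ = 163.90/0.85 = 192.82 mm; ε'_s = 0.003(c − d')/c = 0.0022 ≥ f_y/E_s = 0.0021, so compression steel does yield.
M_n = (A_s − A'_s) f_y (d − a/2) + A'_s f_y (d − d') = [1336300 × (470 − 81.95) + 485550 × (470 − 50)] × 10⁻⁶ = 518.55 + 203.93 = 722.48 kN·m.

M_n ≈ 722 kN·m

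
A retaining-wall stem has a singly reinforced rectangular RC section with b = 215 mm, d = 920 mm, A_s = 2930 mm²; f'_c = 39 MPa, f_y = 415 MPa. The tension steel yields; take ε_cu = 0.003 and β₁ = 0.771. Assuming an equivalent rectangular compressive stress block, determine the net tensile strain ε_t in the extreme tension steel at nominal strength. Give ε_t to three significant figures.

a = A_s f_y/(0.85 f'_c b) = 170.61 mm.
β₁ = 0.771, so c = a/β₁ = 170.61/0.771 = 221.28 mm.
From the linear strain diagram with ε_cu = 0.003: ε_t = 0.003 (d − c)/c = 0.003 × (920 − 221.28)/221.28 = 0.00947.
Since ε_t ≥ 0.005, the section is tension-controlled.

ε_t ≈ 0.00947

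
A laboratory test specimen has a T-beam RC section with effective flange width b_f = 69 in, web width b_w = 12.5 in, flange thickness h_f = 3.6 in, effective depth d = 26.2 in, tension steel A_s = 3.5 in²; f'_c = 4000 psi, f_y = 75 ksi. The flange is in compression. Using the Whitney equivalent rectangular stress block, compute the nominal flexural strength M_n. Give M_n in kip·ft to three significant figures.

M_n ≈ 561 kip·ft

Tension: T = A_s f_y = 3.5 × 75 = 262.5 kips.
Try a within the flange: a = T/(0.85 f'_c b_f) = 262.5/(0.85 × 4 × 69) = 1.119 in.
Since a = 1.119 ≤ h_f = 3.6 in, the stress block lies entirely in the flange; analyse as a rectangular beam of width b_f.
M_n = T(d − a/2) = 262.5 × (26.2 − 0.5595) = 6730.6 kip·in.
M_n = 6730.6/12 = 560.88 kip·ft.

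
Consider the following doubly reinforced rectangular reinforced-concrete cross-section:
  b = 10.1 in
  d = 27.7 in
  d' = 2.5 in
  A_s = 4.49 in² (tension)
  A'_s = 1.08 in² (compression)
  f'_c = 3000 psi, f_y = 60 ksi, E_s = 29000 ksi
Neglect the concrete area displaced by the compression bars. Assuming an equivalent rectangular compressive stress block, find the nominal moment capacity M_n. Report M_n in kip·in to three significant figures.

Assume both steels yield.
a = (A_s − A'_s) f_y/(0.85 f'_c b) = (4.49 − 1.08) × 60/(0.85 × 3 × 10.1) = 7.944 in.
c = a/β₁ = 7.944/0.85 = 9.346 in; ε'_s = 0.003(c − d')/c = 0.0022 ≥ ε_y = 0.0021, so the compression steel yields.
M_n = (A_s − A'_s) f_y (d − a/2) + A'_s f_y (d − d') = 204.6 × (27.7 − 3.972) + 64.8 × (27.7 − 2.5) = 4854.7 + 1633.0 = 6487.7 kip·in.

M_n ≈ 6490 kip·in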